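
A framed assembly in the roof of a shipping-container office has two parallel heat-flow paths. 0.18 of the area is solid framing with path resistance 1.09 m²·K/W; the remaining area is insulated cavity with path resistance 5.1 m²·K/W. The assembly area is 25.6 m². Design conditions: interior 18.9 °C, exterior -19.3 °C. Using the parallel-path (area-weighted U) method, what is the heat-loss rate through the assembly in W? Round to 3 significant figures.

319 W

U_eff = 0.82/5.1 + 0.18/1.09 = 0.1608 + 0.1651 = 0.3259
R_eff = 1/U_eff = 3.068 m²·K/W
Q = 25.6 × (18.9 − (-19.3)) / 3.068 = 318.7 W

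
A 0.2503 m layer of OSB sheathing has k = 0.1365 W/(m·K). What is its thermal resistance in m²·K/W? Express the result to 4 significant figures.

R = L/k = 0.2503/0.1365 = 1.8337 m²·K/W

1.834 m²·K/W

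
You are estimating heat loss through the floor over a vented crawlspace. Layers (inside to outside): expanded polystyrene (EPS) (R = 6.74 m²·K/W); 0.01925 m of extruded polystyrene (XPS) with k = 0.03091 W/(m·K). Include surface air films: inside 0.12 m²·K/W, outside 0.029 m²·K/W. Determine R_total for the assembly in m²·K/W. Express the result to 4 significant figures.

0.01925/0.03091 = 0.62278
R_total = 0.12 + 6.74 + 0.62278 + 0.029 = 7.5118 m²·K/W

7.512 m²·K/W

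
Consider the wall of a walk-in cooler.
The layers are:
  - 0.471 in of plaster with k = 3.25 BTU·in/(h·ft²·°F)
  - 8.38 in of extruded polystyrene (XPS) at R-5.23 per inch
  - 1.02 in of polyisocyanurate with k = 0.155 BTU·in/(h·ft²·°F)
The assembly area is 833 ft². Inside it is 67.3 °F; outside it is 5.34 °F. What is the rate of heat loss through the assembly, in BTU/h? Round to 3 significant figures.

1020 BTU/h

0.471/3.25 = 0.1449
8.38 × 5.23 = 43.83
1.02/0.155 = 6.581
R_total = 0.1449 + 43.83 + 6.581 = 50.55 ft²·°F·h/BTU
Q = A·ΔT/R = 833 × (67.3 − 5.34) / 50.55 = 1021 BTU/h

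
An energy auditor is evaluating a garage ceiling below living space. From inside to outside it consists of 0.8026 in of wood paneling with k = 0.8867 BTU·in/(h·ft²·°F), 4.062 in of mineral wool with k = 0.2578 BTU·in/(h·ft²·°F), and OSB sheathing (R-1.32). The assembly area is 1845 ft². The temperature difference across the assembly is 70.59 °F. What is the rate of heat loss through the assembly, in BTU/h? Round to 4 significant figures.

0.8026/0.8867 = 0.90515
4.062/0.2578 = 15.756
R_total = 0.90515 + 15.756 + 1.32 = 17.982 ft²·°F·h/BTU
Q = A·ΔT/R = 1845 × 70.59 / 17.982 = 7242.9 BTU/h

7243 BTU/h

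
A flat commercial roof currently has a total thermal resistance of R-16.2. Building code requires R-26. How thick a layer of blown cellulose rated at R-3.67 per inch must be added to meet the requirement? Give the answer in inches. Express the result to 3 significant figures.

2.67 in

ΔR = 26 − 16.2 = 9.8 ft²·°F·h/BTU
L = ΔR / (R/in) = 9.8/3.67 = 2.67 in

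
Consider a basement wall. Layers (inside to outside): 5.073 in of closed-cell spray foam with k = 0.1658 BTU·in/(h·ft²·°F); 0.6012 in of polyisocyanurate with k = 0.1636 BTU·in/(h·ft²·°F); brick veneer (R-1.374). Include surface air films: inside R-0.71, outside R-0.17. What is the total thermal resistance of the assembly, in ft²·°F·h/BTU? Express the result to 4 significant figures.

36.53 ft²·°F·h/BTU

5.073/0.1658 = 30.597
0.6012/0.1636 = 3.6748
R_total = 0.71 + 30.597 + 3.6748 + 1.374 + 0.17 = 36.526 ft²·°F·h/BTU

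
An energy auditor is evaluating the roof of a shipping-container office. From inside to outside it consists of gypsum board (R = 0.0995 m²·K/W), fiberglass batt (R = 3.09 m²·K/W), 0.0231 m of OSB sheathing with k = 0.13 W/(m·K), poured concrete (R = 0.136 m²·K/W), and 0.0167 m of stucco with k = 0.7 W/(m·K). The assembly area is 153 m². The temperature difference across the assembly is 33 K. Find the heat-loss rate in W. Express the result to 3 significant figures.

0.0231/0.13 = 0.1777
0.0167/0.7 = 0.02386
R_total = 0.0995 + 3.09 + 0.1777 + 0.136 + 0.02386 = 3.527 m²·K/W
Q = A·ΔT/R = 153 × 33 / 3.527 = 1432 W

1430 W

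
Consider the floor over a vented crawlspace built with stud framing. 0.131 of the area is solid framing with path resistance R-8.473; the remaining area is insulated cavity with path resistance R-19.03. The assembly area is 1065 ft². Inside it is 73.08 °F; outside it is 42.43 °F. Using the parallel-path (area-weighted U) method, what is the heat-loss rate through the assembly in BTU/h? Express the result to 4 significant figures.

U_eff = 0.869/19.03 + 0.131/8.473 = 0.045665 + 0.015461 = 0.061126
R_eff = 1/U_eff = 16.36 ft²·°F·h/BTU
Q = 1065 × (73.08 − 42.43) / 16.36 = 1995.3 BTU/h

1995 BTU/h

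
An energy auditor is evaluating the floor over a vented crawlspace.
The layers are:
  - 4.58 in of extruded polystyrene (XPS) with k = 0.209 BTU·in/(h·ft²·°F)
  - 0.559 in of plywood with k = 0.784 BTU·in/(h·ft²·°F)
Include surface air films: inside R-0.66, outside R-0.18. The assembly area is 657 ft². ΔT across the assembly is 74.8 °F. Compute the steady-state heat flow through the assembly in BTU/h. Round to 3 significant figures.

2090 BTU/h

4.58/0.209 = 21.91
0.559/0.784 = 0.713
R_total = 0.66 + 21.91 + 0.713 + 0.18 = 23.47 ft²·°F·h/BTU
Q = A·ΔT/R = 657 × 74.8 / 23.47 = 2094 BTU/h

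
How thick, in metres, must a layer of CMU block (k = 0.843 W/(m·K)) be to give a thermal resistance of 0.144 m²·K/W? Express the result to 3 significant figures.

0.121 m

L = R·k = 0.144 × 0.843 = 0.1214 m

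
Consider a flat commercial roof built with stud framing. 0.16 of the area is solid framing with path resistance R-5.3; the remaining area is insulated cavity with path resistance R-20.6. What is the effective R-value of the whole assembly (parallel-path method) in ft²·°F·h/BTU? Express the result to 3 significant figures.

14.1 ft²·°F·h/BTU

U_eff = 0.84/20.6 + 0.16/5.3 = 0.04078 + 0.03019 = 0.07097
R_eff = 1/U_eff = 14.09 ft²·°F·h/BTU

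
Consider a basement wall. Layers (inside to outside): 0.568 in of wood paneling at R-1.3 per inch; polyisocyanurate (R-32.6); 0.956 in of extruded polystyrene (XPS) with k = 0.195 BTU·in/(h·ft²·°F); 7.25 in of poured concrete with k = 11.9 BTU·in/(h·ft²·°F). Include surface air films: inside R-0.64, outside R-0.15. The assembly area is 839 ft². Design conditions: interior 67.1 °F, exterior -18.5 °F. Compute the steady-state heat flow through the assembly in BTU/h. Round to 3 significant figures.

1810 BTU/h

0.568 × 1.3 = 0.7384
0.956/0.195 = 4.903
7.25/11.9 = 0.6092
R_total = 0.64 + 0.7384 + 32.6 + 4.903 + 0.6092 + 0.15 = 39.64 ft²·°F·h/BTU
Q = A·ΔT/R = 839 × (67.1 − (-18.5)) / 39.64 = 1812 BTU/h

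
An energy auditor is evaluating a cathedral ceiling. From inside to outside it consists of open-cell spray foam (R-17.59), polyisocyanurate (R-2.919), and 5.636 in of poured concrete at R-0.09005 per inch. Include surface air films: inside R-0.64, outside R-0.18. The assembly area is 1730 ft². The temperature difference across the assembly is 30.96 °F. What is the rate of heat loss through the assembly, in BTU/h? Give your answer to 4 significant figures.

2453 BTU/h

5.636 × 0.09005 = 0.50752
R_total = 0.64 + 17.59 + 2.919 + 0.50752 + 0.18 = 21.837 ft²·°F·h/BTU
Q = A·ΔT/R = 1730 × 30.96 / 21.837 = 2452.8 BTU/h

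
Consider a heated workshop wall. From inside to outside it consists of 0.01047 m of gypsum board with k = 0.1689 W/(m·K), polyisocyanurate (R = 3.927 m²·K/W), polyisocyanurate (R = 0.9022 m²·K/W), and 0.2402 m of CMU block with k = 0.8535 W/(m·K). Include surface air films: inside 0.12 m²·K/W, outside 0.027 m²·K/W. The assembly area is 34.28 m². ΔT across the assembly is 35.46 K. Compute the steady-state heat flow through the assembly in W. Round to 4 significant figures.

228.5 W

0.01047/0.1689 = 0.061989
0.2402/0.8535 = 0.28143
R_total = 0.12 + 0.061989 + 3.927 + 0.9022 + 0.28143 + 0.027 = 5.3196 m²·K/W
Q = A·ΔT/R = 34.28 × 35.46 / 5.3196 = 228.51 W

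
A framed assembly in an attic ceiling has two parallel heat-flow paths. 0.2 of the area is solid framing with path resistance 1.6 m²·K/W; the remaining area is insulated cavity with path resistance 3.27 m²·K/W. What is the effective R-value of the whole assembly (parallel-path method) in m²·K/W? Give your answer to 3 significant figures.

2.71 m²·K/W

U_eff = 0.8/3.27 + 0.2/1.6 = 0.2446 + 0.125 = 0.3696
R_eff = 1/U_eff = 2.705 m²·K/W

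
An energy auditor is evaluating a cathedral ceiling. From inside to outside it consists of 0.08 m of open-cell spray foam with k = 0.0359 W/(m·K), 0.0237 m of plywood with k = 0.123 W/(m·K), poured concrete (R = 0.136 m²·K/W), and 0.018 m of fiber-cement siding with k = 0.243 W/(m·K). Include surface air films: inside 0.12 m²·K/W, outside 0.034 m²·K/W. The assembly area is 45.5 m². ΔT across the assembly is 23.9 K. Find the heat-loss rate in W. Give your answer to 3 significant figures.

390 W

0.08/0.0359 = 2.228
0.0237/0.123 = 0.1927
0.018/0.243 = 0.07407
R_total = 0.12 + 2.228 + 0.1927 + 0.136 + 0.07407 + 0.034 = 2.785 m²·K/W
Q = A·ΔT/R = 45.5 × 23.9 / 2.785 = 390.4 W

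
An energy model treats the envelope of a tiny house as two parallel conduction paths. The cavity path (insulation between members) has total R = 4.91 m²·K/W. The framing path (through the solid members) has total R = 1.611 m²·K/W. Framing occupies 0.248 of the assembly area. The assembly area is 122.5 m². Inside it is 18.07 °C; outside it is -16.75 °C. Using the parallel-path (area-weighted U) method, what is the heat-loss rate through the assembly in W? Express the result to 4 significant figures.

U_eff = 0.752/4.91 + 0.248/1.611 = 0.15316 + 0.15394 = 0.3071
R_eff = 1/U_eff = 3.2563 m²·K/W
Q = 122.5 × (18.07 − (-16.75)) / 3.2563 = 1309.9 W

1310 W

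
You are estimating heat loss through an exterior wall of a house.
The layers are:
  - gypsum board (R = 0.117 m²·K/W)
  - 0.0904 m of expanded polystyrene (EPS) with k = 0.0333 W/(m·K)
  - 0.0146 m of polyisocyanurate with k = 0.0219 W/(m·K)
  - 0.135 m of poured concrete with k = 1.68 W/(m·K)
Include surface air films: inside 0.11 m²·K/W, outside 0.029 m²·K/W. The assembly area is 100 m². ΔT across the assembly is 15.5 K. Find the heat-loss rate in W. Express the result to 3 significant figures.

0.0904/0.0333 = 2.715
0.0146/0.0219 = 0.6667
0.135/1.68 = 0.08036
R_total = 0.11 + 0.117 + 2.715 + 0.6667 + 0.08036 + 0.029 = 3.718 m²·K/W
Q = A·ΔT/R = 100 × 15.5 / 3.718 = 416.9 W

417 W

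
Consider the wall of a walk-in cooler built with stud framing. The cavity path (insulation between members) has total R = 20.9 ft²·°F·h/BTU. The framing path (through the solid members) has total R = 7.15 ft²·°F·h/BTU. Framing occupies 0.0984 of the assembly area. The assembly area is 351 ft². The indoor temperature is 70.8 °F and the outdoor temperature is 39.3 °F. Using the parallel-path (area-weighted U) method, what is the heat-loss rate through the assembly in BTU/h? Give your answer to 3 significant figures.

U_eff = 0.9016/20.9 + 0.0984/7.15 = 0.04314 + 0.01376 = 0.0569
R_eff = 1/U_eff = 17.57 ft²·°F·h/BTU
Q = 351 × (70.8 − 39.3) / 17.57 = 629.1 BTU/h

629 BTU/h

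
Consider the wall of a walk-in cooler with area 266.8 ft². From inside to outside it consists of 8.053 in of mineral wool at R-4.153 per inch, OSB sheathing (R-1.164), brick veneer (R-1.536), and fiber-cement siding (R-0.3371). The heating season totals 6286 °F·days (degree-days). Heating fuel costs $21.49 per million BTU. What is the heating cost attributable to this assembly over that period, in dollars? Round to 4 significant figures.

23.71 dollars

8.053 × 4.153 = 33.444
R_total = 33.444 + 1.164 + 1.536 + 0.3371 = 36.481 ft²·°F·h/BTU
E = A × HDD × 24 / R = 266.8 × 6286 × 24 / 36.481 = 1103300 BTU
Cost = 1103300/10⁶ × 21.49 = $23.71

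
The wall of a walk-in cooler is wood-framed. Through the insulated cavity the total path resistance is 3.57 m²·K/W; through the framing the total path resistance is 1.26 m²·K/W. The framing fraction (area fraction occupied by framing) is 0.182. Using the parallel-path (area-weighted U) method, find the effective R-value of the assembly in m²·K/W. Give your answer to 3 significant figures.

2.68 m²·K/W

U_eff = 0.818/3.57 + 0.182/1.26 = 0.2291 + 0.1444 = 0.3736
R_eff = 1/U_eff = 2.677 m²·K/W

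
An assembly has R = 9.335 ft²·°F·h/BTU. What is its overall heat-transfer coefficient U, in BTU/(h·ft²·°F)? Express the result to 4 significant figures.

0.1071 BTU/(h·ft²·°F)

U = 1/R = 1/9.335 = 0.10712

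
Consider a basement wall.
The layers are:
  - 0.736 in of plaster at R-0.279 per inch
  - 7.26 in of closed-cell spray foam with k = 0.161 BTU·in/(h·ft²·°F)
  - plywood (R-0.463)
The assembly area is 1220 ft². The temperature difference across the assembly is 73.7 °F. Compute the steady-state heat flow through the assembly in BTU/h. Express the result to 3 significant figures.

0.736 × 0.279 = 0.2053
7.26/0.161 = 45.09
R_total = 0.2053 + 45.09 + 0.463 = 45.76 ft²·°F·h/BTU
Q = A·ΔT/R = 1220 × 73.7 / 45.76 = 1965 BTU/h

1960 BTU/h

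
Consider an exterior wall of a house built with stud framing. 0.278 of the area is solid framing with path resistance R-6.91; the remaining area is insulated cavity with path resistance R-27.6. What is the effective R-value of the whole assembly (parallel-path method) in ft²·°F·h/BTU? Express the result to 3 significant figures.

U_eff = 0.722/27.6 + 0.278/6.91 = 0.02616 + 0.04023 = 0.06639
R_eff = 1/U_eff = 15.06 ft²·°F·h/BTU

15.1 ft²·°F·h/BTU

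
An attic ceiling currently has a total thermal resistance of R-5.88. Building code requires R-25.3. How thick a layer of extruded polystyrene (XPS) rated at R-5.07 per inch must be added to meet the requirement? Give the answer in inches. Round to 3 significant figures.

ΔR = 25.3 − 5.88 = 19.42 ft²·°F·h/BTU
L = ΔR / (R/in) = 19.42/5.07 = 3.83 in

3.83 in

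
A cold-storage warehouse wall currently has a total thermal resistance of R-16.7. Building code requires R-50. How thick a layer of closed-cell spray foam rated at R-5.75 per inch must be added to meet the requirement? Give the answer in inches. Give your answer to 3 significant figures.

ΔR = 50 − 16.7 = 33.3 ft²·°F·h/BTU
L = ΔR / (R/in) = 33.3/5.75 = 5.791 in

5.79 in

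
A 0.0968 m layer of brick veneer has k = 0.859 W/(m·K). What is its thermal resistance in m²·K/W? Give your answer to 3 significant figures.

R = L/k = 0.0968/0.859 = 0.1127 m²·K/W

0.113 m²·K/W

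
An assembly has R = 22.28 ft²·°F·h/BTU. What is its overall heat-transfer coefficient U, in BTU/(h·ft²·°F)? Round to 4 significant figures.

U = 1/R = 1/22.28 = 0.044883

0.04488 BTU/(h·ft²·°F)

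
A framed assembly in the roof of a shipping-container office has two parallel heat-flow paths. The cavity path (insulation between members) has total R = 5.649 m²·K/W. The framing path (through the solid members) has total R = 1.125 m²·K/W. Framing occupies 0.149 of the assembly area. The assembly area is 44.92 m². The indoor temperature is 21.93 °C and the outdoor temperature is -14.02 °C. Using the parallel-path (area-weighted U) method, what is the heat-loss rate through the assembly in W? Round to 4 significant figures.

457.2 W

U_eff = 0.851/5.649 + 0.149/1.125 = 0.15065 + 0.13244 = 0.28309
R_eff = 1/U_eff = 3.5324 m²·K/W
Q = 44.92 × (21.93 − (-14.02)) / 3.5324 = 457.16 W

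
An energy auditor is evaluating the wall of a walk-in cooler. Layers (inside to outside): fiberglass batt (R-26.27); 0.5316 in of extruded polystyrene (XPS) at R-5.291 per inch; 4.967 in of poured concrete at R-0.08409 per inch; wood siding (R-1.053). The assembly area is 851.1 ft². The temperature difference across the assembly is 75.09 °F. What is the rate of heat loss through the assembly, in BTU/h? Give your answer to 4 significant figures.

2092 BTU/h

0.5316 × 5.291 = 2.8127
4.967 × 0.08409 = 0.41768
R_total = 26.27 + 2.8127 + 0.41768 + 1.053 = 30.553 ft²·°F·h/BTU
Q = A·ΔT/R = 851.1 × 75.09 / 30.553 = 2091.7 BTU/h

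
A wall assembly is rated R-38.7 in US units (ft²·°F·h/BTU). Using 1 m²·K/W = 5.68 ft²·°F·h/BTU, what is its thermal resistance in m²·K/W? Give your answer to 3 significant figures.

6.81 m²·K/W

R_SI = 38.7/5.68 = 6.813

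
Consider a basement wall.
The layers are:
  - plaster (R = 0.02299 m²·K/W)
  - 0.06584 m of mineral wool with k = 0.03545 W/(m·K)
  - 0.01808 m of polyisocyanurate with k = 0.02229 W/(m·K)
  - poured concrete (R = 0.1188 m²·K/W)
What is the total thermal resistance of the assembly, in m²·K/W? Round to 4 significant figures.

0.06584/0.03545 = 1.8573
0.01808/0.02229 = 0.81113
R_total = 0.02299 + 1.8573 + 0.81113 + 0.1188 = 2.8102 m²·K/W

2.810 m²·K/W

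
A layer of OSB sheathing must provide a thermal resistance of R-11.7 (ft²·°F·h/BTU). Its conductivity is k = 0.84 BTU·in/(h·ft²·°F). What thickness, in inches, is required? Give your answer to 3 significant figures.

9.83 in

L = R × k = 11.7 × 0.84 = 9.828 in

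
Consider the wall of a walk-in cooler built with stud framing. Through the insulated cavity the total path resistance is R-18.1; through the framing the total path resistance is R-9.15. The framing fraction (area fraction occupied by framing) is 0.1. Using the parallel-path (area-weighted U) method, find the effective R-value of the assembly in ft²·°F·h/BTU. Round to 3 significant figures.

U_eff = 0.9/18.1 + 0.1/9.15 = 0.04972 + 0.01093 = 0.06065
R_eff = 1/U_eff = 16.49 ft²·°F·h/BTU

16.5 ft²·°F·h/BTU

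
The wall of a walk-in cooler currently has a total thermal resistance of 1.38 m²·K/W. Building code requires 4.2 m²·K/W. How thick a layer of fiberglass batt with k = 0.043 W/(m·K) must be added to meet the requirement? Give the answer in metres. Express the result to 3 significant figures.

0.121 m

ΔR = 4.2 − 1.38 = 2.82 m²·K/W
L = ΔR × k = 2.82 × 0.043 = 0.1213 m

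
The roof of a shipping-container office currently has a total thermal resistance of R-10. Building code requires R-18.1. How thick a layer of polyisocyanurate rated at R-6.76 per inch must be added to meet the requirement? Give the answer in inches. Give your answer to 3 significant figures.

ΔR = 18.1 − 10 = 8.1 ft²·°F·h/BTU
L = ΔR / (R/in) = 8.1/6.76 = 1.198 in

1.20 in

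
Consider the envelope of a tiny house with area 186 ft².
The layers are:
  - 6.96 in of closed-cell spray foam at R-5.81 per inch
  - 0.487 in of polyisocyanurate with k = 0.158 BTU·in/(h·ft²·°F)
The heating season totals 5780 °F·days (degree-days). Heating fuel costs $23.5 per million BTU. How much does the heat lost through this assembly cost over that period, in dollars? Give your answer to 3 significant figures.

6.96 × 5.81 = 40.44
0.487/0.158 = 3.082
R_total = 40.44 + 3.082 = 43.52 ft²·°F·h/BTU
E = A × HDD × 24 / R = 186 × 5780 × 24 / 43.52 = 592900 BTU
Cost = 592900/10⁶ × 23.5 = $13.93

13.9 dollars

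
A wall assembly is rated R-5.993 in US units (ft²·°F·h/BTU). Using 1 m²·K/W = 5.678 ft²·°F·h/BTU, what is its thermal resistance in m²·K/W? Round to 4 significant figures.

R_SI = 5.993/5.678 = 1.0555

1.055 m²·K/W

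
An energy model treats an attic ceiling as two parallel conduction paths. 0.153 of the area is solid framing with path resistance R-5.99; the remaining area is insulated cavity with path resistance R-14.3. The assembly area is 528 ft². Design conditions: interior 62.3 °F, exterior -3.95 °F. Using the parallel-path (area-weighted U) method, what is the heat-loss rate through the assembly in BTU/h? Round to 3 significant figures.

U_eff = 0.847/14.3 + 0.153/5.99 = 0.05923 + 0.02554 = 0.08477
R_eff = 1/U_eff = 11.8 ft²·°F·h/BTU
Q = 528 × (62.3 − (-3.95)) / 11.8 = 2965 BTU/h

2970 BTU/h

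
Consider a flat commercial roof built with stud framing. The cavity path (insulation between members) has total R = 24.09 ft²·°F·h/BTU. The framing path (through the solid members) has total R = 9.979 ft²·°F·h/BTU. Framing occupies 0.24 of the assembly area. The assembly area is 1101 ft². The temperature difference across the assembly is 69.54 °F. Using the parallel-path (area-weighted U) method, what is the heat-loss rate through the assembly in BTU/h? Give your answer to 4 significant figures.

U_eff = 0.76/24.09 + 0.24/9.979 = 0.031548 + 0.024051 = 0.055599
R_eff = 1/U_eff = 17.986 ft²·°F·h/BTU
Q = 1101 × 69.54 / 17.986 = 4256.8 BTU/h

4257 BTU/h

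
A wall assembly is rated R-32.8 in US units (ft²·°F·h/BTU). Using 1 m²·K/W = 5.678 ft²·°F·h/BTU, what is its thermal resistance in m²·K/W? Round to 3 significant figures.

R_SI = 32.8/5.678 = 5.777

5.78 m²·K/W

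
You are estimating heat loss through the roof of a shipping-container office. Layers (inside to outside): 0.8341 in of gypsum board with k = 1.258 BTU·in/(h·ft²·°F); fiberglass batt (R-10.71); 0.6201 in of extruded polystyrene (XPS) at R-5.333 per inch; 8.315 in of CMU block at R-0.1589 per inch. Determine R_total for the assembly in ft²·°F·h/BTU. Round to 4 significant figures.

16.00 ft²·°F·h/BTU

0.8341/1.258 = 0.66304
0.6201 × 5.333 = 3.307
8.315 × 0.1589 = 1.3213
R_total = 0.66304 + 10.71 + 3.307 + 1.3213 = 16.001 ft²·°F·h/BTU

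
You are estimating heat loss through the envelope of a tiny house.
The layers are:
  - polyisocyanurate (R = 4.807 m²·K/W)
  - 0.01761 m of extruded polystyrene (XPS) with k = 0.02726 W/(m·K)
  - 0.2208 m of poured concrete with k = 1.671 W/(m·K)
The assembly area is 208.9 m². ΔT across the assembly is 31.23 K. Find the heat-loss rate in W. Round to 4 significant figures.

1168 W

0.01761/0.02726 = 0.646
0.2208/1.671 = 0.13214
R_total = 4.807 + 0.646 + 0.13214 = 5.5851 m²·K/W
Q = A·ΔT/R = 208.9 × 31.23 / 5.5851 = 1168.1 W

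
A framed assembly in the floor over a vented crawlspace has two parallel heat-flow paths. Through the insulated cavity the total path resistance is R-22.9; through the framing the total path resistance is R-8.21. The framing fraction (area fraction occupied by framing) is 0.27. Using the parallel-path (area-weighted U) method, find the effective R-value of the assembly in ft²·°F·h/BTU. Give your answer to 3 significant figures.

U_eff = 0.73/22.9 + 0.27/8.21 = 0.03188 + 0.03289 = 0.06476
R_eff = 1/U_eff = 15.44 ft²·°F·h/BTU

15.4 ft²·°F·h/BTU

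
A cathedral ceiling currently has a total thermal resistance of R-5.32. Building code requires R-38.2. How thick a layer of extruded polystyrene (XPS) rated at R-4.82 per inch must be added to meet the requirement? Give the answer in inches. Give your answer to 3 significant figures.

6.82 in

ΔR = 38.2 − 5.32 = 32.88 ft²·°F·h/BTU
L = ΔR / (R/in) = 32.88/4.82 = 6.822 in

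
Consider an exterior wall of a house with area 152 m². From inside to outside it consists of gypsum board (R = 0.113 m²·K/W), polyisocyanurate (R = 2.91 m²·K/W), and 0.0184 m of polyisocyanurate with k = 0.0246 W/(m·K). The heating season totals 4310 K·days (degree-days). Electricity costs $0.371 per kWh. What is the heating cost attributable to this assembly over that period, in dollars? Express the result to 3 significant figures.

0.0184/0.0246 = 0.748
R_total = 0.113 + 2.91 + 0.748 = 3.771 m²·K/W
E = A × HDD × 24 / R / 1000 = 152 × 4310 × 24 / 3.771 / 1000 = 4169 kWh
Cost = 4169 × 0.371 = $1547

1550 dollars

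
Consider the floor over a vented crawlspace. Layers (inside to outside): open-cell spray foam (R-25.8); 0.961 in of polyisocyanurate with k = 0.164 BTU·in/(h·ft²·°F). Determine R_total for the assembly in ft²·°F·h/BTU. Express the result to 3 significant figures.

0.961/0.164 = 5.86
R_total = 25.8 + 5.86 = 31.66 ft²·°F·h/BTU

31.7 ft²·°F·h/BTU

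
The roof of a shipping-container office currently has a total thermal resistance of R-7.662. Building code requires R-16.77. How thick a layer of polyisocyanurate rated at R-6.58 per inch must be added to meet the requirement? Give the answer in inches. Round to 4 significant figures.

1.384 in

ΔR = 16.77 − 7.662 = 9.108 ft²·°F·h/BTU
L = ΔR / (R/in) = 9.108/6.58 = 1.3842 in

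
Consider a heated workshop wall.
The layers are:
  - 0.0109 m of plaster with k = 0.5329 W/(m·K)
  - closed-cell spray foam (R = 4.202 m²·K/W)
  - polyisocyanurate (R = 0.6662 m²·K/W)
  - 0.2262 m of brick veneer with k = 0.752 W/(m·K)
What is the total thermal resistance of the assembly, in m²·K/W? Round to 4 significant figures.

0.0109/0.5329 = 0.020454
0.2262/0.752 = 0.3008
R_total = 0.020454 + 4.202 + 0.6662 + 0.3008 = 5.1895 m²·K/W

5.189 m²·K/W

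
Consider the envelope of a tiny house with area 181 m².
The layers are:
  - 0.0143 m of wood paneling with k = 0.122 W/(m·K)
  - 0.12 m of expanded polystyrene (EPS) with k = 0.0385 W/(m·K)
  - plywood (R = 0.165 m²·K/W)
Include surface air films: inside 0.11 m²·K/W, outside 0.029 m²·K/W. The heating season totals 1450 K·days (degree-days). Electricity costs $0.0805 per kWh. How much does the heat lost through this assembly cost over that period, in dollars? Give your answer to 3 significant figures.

0.0143/0.122 = 0.1172
0.12/0.0385 = 3.117
R_total = 0.11 + 0.1172 + 3.117 + 0.165 + 0.029 = 3.538 m²·K/W
E = A × HDD × 24 / R / 1000 = 181 × 1450 × 24 / 3.538 / 1000 = 1780 kWh
Cost = 1780 × 0.0805 = $143.3

143 dollars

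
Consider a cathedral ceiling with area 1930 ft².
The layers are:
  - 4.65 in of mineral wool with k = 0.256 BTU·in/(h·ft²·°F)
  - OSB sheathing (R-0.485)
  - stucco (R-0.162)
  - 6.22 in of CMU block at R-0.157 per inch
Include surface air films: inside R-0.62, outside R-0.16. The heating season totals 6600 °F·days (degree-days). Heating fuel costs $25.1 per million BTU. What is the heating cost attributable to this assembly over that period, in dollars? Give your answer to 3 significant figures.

4.65/0.256 = 18.16
6.22 × 0.157 = 0.9765
R_total = 0.62 + 18.16 + 0.485 + 0.162 + 0.9765 + 0.16 = 20.57 ft²·°F·h/BTU
E = A × HDD × 24 / R = 1930 × 6600 × 24 / 20.57 = 14860000 BTU
Cost = 14860000/10⁶ × 25.1 = $373.1

373 dollars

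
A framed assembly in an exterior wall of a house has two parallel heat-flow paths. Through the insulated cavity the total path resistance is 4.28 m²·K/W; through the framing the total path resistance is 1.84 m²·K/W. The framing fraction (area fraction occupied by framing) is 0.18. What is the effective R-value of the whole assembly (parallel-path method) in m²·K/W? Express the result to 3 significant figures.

3.46 m²·K/W

U_eff = 0.82/4.28 + 0.18/1.84 = 0.1916 + 0.09783 = 0.2894
R_eff = 1/U_eff = 3.455 m²·K/W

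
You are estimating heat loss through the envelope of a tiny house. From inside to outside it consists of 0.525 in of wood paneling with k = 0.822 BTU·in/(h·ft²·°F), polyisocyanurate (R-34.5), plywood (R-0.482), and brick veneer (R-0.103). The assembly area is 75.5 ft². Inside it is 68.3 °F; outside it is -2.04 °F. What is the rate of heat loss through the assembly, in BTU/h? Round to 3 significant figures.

0.525/0.822 = 0.6387
R_total = 0.6387 + 34.5 + 0.482 + 0.103 = 35.72 ft²·°F·h/BTU
Q = A·ΔT/R = 75.5 × (68.3 − (-2.04)) / 35.72 = 148.7 BTU/h

149 BTU/h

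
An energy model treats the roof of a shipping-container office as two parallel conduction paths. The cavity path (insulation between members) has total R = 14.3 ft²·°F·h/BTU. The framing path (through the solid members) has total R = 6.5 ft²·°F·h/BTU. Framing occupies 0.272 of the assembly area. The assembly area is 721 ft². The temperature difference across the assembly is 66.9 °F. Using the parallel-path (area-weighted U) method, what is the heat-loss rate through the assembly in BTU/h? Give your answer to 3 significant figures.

U_eff = 0.728/14.3 + 0.272/6.5 = 0.05091 + 0.04185 = 0.09276
R_eff = 1/U_eff = 10.78 ft²·°F·h/BTU
Q = 721 × 66.9 / 10.78 = 4474 BTU/h

4470 BTU/h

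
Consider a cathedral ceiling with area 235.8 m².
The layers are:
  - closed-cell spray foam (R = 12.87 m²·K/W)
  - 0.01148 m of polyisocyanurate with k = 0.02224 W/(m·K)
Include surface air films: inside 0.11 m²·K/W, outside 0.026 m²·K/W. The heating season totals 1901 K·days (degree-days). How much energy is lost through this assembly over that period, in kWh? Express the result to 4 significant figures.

795.6 kWh

0.01148/0.02224 = 0.51619
R_total = 0.11 + 12.87 + 0.51619 + 0.026 = 13.522 m²·K/W
E = A × HDD × 24 / R / 1000 = 235.8 × 1901 × 24 / 13.522 / 1000 = 795.59 kWh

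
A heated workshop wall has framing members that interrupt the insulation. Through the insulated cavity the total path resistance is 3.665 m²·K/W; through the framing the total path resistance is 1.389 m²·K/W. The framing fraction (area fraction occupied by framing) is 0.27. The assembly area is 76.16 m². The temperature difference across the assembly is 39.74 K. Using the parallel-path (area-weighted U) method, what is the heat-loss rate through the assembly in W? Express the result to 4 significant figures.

U_eff = 0.73/3.665 + 0.27/1.389 = 0.19918 + 0.19438 = 0.39357
R_eff = 1/U_eff = 2.5409 m²·K/W
Q = 76.16 × 39.74 / 2.5409 = 1191.2 W

1191 W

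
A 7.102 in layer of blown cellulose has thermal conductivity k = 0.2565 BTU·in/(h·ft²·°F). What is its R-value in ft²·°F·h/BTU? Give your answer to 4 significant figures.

R = L/k = 7.102/0.2565 = 27.688 ft²·°F·h/BTU

27.69 ft²·°F·h/BTU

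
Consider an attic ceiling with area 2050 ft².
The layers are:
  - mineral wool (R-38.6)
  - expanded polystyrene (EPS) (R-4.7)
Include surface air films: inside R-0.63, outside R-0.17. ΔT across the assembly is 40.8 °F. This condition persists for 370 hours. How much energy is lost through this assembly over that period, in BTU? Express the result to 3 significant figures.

702000 BTU

R_total = 0.63 + 38.6 + 4.7 + 0.17 = 44.1 ft²·°F·h/BTU
Q = 2050 × 40.8 / 44.1 = 1897 BTU/h
E = 1897 × 370 = 701700 BTU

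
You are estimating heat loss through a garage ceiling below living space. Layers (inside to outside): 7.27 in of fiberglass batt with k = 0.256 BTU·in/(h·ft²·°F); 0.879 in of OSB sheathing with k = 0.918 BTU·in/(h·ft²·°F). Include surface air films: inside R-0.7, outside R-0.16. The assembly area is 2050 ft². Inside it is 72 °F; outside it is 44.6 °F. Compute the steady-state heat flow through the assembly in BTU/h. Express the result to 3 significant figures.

7.27/0.256 = 28.4
0.879/0.918 = 0.9575
R_total = 0.7 + 28.4 + 0.9575 + 0.16 = 30.22 ft²·°F·h/BTU
Q = A·ΔT/R = 2050 × (72 − 44.6) / 30.22 = 1859 BTU/h

1860 BTU/h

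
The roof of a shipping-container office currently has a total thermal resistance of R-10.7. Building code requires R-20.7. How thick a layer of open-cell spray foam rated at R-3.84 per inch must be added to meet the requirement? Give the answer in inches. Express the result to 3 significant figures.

ΔR = 20.7 − 10.7 = 10 ft²·°F·h/BTU
L = ΔR / (R/in) = 10/3.84 = 2.604 in

2.60 in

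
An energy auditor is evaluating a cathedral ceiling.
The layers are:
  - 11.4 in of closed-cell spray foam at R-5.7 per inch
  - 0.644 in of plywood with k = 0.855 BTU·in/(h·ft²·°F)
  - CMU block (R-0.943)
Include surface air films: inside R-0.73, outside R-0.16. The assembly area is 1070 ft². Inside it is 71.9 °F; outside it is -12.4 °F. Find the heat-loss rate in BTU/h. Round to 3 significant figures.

1340 BTU/h

11.4 × 5.7 = 64.98
0.644/0.855 = 0.7532
R_total = 0.73 + 64.98 + 0.7532 + 0.943 + 0.16 = 67.57 ft²·°F·h/BTU
Q = A·ΔT/R = 1070 × (71.9 − (-12.4)) / 67.57 = 1335 BTU/h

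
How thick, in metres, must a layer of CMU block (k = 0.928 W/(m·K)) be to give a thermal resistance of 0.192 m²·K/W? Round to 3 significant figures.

0.178 m

L = R·k = 0.192 × 0.928 = 0.1782 m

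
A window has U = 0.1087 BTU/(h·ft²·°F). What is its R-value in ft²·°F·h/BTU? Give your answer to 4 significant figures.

R = 1/U = 1/0.1087 = 9.1996

9.200 ft²·°F·h/BTU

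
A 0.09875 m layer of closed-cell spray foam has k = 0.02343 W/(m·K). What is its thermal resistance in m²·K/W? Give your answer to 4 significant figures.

R = L/k = 0.09875/0.02343 = 4.2147 m²·K/W

4.215 m²·K/W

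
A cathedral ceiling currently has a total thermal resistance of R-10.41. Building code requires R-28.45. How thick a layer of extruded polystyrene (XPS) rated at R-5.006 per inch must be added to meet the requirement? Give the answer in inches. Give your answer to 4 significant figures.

ΔR = 28.45 − 10.41 = 18.04 ft²·°F·h/BTU
L = ΔR / (R/in) = 18.04/5.006 = 3.6037 in

3.604 in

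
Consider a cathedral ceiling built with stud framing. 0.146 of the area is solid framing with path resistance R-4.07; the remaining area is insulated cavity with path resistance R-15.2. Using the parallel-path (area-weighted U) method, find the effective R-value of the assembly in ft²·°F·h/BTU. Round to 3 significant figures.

10.9 ft²·°F·h/BTU

U_eff = 0.854/15.2 + 0.146/4.07 = 0.05618 + 0.03587 = 0.09206
R_eff = 1/U_eff = 10.86 ft²·°F·h/BTU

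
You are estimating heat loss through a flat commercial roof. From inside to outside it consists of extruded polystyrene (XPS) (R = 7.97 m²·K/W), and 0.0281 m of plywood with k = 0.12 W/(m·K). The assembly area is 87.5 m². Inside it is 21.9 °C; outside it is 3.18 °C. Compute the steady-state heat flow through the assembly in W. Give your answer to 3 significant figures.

200 W

0.0281/0.12 = 0.2342
R_total = 7.97 + 0.2342 = 8.204 m²·K/W
Q = A·ΔT/R = 87.5 × (21.9 − 3.18) / 8.204 = 199.7 W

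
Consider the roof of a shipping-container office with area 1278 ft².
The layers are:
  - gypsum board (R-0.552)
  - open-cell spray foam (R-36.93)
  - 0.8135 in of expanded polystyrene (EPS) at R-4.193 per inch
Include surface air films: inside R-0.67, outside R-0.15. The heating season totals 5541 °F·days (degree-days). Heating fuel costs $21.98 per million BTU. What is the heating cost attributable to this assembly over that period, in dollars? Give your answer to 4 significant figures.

0.8135 × 4.193 = 3.411
R_total = 0.67 + 0.552 + 36.93 + 3.411 + 0.15 = 41.713 ft²·°F·h/BTU
E = A × HDD × 24 / R = 1278 × 5541 × 24 / 41.713 = 4074400 BTU
Cost = 4074400/10⁶ × 21.98 = $89.554

89.55 dollars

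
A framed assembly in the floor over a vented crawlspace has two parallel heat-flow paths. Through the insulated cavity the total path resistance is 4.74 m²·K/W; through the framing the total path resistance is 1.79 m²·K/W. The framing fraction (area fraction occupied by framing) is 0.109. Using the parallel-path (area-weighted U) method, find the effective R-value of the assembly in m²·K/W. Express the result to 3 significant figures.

U_eff = 0.891/4.74 + 0.109/1.79 = 0.188 + 0.06089 = 0.2489
R_eff = 1/U_eff = 4.018 m²·K/W

4.02 m²·K/W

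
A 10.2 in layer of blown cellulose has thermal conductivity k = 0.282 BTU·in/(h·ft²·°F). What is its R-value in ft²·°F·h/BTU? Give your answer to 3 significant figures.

36.2 ft²·°F·h/BTU

R = L/k = 10.2/0.282 = 36.17 ft²·°F·h/BTU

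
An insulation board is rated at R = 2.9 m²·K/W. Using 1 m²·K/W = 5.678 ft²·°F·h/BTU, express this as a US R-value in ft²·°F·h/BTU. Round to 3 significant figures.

R_US = 2.9 × 5.678 = 16.47

16.5 ft²·°F·h/BTU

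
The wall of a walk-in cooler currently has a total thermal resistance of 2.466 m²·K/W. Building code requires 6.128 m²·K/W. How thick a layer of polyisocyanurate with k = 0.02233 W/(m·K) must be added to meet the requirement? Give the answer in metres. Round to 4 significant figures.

0.08177 m

ΔR = 6.128 − 2.466 = 3.662 m²·K/W
L = ΔR × k = 3.662 × 0.02233 = 0.081772 m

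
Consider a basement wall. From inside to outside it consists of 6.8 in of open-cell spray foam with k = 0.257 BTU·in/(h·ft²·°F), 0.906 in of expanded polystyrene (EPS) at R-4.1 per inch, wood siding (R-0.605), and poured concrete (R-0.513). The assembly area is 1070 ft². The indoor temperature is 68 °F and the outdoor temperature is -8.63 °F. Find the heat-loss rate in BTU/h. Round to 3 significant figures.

6.8/0.257 = 26.46
0.906 × 4.1 = 3.715
R_total = 26.46 + 3.715 + 0.605 + 0.513 = 31.29 ft²·°F·h/BTU
Q = A·ΔT/R = 1070 × (68 − (-8.63)) / 31.29 = 2620 BTU/h

2620 BTU/h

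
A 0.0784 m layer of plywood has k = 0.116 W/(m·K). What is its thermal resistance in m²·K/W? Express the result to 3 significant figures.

R = L/k = 0.0784/0.116 = 0.6759 m²·K/W

0.676 m²·K/W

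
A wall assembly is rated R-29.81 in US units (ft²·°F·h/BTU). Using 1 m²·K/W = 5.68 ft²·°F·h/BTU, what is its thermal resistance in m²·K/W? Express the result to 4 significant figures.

5.248 m²·K/W

R_SI = 29.81/5.68 = 5.2482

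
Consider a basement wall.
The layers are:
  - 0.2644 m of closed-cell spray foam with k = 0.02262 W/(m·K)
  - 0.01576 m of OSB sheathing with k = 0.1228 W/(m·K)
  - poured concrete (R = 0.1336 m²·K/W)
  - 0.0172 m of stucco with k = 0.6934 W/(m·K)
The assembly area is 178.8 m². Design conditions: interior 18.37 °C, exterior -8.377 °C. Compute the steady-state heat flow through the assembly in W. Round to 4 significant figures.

399.3 W

0.2644/0.02262 = 11.689
0.01576/0.1228 = 0.12834
0.0172/0.6934 = 0.024805
R_total = 11.689 + 0.12834 + 0.1336 + 0.024805 = 11.976 m²·K/W
Q = A·ΔT/R = 178.8 × (18.37 − (-8.377)) / 11.976 = 399.35 W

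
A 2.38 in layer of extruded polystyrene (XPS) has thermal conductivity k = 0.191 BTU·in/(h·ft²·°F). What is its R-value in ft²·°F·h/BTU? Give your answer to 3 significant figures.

12.5 ft²·°F·h/BTU

R = L/k = 2.38/0.191 = 12.46 ft²·°F·h/BTU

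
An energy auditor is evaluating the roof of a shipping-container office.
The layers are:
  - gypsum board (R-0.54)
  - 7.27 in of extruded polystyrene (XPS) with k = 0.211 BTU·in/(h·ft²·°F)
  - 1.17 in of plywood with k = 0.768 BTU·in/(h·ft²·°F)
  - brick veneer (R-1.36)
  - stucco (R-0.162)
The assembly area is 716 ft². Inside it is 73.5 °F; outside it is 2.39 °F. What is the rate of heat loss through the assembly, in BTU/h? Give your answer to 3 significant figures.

7.27/0.211 = 34.45
1.17/0.768 = 1.523
R_total = 0.54 + 34.45 + 1.523 + 1.36 + 0.162 = 38.04 ft²·°F·h/BTU
Q = A·ΔT/R = 716 × (73.5 − 2.39) / 38.04 = 1338 BTU/h

1340 BTU/h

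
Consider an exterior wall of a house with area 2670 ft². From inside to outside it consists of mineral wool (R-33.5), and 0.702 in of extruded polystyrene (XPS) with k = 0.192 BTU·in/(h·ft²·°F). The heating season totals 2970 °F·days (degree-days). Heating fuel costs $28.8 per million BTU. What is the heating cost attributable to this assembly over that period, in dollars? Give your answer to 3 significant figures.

0.702/0.192 = 3.656
R_total = 33.5 + 3.656 = 37.16 ft²·°F·h/BTU
E = A × HDD × 24 / R = 2670 × 2970 × 24 / 37.16 = 5122000 BTU
Cost = 5122000/10⁶ × 28.8 = $147.5

148 dollars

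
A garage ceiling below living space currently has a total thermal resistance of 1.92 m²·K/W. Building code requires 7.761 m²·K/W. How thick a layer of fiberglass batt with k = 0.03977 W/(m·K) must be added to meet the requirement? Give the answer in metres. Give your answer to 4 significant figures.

ΔR = 7.761 − 1.92 = 5.841 m²·K/W
L = ΔR × k = 5.841 × 0.03977 = 0.2323 m

0.2323 m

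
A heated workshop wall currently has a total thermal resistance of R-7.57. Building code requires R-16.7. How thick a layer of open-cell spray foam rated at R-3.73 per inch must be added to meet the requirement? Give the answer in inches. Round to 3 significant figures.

2.45 in

ΔR = 16.7 − 7.57 = 9.13 ft²·°F·h/BTU
L = ΔR / (R/in) = 9.13/3.73 = 2.448 in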